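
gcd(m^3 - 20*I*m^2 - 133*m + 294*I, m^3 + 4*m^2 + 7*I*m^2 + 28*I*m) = 1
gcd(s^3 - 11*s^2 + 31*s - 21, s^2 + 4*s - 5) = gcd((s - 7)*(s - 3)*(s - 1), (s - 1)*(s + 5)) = s - 1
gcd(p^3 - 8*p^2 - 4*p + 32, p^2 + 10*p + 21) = 1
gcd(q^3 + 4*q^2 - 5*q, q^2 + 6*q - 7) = q - 1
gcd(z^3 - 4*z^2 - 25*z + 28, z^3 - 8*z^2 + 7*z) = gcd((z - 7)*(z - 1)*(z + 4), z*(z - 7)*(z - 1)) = z^2 - 8*z + 7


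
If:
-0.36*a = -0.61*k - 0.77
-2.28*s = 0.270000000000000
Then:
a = 1.69444444444444*k + 2.13888888888889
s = -0.12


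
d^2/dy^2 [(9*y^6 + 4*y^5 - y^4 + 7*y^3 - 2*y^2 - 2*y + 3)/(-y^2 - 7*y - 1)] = 2*(-54*y^8 - 957*y^7 - 4786*y^6 - 2703*y^5 - 405*y^4 - 332*y^3 - 156*y^2 - 90*y - 156)/(y^6 + 21*y^5 + 150*y^4 + 385*y^3 + 150*y^2 + 21*y + 1)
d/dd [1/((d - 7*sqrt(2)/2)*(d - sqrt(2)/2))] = 8*(-d + 2*sqrt(2))/(4*d^4 - 32*sqrt(2)*d^3 + 156*d^2 - 112*sqrt(2)*d + 49)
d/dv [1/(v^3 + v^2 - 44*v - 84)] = (-3*v^2 - 2*v + 44)/(v^3 + v^2 - 44*v - 84)^2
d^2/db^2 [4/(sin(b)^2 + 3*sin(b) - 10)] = 4*(-4*sin(b)^4 - 9*sin(b)^3 - 43*sin(b)^2 - 12*sin(b) + 38)/(sin(b)^2 + 3*sin(b) - 10)^3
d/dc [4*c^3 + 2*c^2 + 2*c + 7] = 12*c^2 + 4*c + 2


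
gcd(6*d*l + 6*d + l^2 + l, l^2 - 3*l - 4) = l + 1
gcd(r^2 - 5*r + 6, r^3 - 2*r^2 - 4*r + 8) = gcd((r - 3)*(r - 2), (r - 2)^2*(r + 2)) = r - 2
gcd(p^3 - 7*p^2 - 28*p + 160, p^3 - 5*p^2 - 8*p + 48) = p - 4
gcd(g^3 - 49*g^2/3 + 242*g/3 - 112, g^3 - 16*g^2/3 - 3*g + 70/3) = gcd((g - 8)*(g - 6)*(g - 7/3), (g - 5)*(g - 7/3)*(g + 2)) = g - 7/3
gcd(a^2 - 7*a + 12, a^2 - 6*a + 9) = a - 3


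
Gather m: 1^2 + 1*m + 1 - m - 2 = 0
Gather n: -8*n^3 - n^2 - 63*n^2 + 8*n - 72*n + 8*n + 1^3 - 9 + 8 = -8*n^3 - 64*n^2 - 56*n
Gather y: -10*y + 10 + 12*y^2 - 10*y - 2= 12*y^2 - 20*y + 8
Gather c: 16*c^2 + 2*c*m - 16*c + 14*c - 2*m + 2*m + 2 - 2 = 16*c^2 + c*(2*m - 2)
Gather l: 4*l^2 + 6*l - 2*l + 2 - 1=4*l^2 + 4*l + 1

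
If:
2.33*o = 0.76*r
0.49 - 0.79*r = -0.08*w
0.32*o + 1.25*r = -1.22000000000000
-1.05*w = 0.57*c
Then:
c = 27.67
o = -0.29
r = -0.90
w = -15.02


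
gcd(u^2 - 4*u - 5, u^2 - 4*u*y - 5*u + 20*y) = u - 5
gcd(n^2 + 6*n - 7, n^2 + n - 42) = n + 7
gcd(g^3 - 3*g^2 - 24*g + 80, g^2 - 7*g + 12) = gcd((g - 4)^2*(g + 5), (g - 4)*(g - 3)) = g - 4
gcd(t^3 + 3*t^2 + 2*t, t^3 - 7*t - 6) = t^2 + 3*t + 2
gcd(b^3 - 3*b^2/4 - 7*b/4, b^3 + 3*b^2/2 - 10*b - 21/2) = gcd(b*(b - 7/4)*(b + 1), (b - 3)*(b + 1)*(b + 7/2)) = b + 1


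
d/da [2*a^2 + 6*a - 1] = 4*a + 6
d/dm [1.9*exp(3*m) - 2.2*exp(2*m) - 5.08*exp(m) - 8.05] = (5.7*exp(2*m) - 4.4*exp(m) - 5.08)*exp(m)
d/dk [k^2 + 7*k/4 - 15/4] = 2*k + 7/4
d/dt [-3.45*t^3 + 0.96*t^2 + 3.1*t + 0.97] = -10.35*t^2 + 1.92*t + 3.1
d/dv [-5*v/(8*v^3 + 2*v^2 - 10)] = 5*(-4*v^3 + 2*v^2*(6*v + 1) - v^2 + 5)/(2*(4*v^3 + v^2 - 5)^2)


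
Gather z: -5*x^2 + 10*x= -5*x^2 + 10*x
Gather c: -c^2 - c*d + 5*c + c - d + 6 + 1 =-c^2 + c*(6 - d) - d + 7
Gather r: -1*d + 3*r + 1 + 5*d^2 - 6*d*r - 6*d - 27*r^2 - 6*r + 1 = 5*d^2 - 7*d - 27*r^2 + r*(-6*d - 3) + 2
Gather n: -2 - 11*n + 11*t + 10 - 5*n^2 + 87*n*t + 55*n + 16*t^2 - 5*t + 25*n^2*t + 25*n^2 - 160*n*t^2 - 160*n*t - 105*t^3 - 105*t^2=n^2*(25*t + 20) + n*(-160*t^2 - 73*t + 44) - 105*t^3 - 89*t^2 + 6*t + 8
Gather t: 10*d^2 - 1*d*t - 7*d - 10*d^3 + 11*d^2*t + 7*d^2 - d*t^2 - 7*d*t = -10*d^3 + 17*d^2 - d*t^2 - 7*d + t*(11*d^2 - 8*d)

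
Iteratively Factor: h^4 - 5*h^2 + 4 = (h + 1)*(h^3 - h^2 - 4*h + 4) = (h - 2)*(h + 1)*(h^2 + h - 2) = (h - 2)*(h - 1)*(h + 1)*(h + 2)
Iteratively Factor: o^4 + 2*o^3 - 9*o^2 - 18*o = (o + 2)*(o^3 - 9*o) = o*(o + 2)*(o^2 - 9) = o*(o + 2)*(o + 3)*(o - 3)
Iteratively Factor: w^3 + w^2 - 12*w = (w)*(w^2 + w - 12) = w*(w + 4)*(w - 3)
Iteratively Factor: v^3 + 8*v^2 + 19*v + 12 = (v + 4)*(v^2 + 4*v + 3) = (v + 1)*(v + 4)*(v + 3)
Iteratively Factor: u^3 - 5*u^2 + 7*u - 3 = (u - 1)*(u^2 - 4*u + 3) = (u - 1)^2*(u - 3)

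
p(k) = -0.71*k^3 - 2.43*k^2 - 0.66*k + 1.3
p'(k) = -2.13*k^2 - 4.86*k - 0.66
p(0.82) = -1.27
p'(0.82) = -6.08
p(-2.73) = -0.56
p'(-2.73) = -3.27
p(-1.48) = -0.74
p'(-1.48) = 1.87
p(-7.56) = 174.18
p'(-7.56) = -85.66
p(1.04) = -2.81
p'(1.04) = -8.02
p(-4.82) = 27.53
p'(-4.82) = -26.72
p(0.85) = -1.45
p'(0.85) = -6.33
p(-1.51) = -0.80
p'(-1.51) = 1.82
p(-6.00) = 71.14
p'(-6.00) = -48.18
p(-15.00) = 1860.70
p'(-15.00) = -407.01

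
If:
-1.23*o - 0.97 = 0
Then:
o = -0.79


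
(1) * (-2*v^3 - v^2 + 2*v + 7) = -2*v^3 - v^2 + 2*v + 7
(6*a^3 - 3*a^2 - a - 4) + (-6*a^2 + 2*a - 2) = 6*a^3 - 9*a^2 + a - 6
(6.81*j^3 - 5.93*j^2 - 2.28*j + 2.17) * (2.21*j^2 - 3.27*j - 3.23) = 15.0501*j^5 - 35.374*j^4 - 7.644*j^3 + 31.4052*j^2 + 0.2685*j - 7.0091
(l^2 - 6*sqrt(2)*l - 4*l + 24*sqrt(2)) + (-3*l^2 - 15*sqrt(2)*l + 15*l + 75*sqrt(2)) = -2*l^2 - 21*sqrt(2)*l + 11*l + 99*sqrt(2)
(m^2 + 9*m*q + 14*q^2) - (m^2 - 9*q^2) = 9*m*q + 23*q^2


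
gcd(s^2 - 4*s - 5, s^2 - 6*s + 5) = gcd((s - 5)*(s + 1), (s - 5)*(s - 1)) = s - 5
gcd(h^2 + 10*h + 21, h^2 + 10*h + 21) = h^2 + 10*h + 21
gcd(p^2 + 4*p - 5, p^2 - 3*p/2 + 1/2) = p - 1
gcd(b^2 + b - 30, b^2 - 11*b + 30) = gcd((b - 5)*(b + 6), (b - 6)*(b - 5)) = b - 5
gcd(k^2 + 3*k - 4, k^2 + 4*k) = k + 4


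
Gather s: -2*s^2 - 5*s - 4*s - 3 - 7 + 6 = -2*s^2 - 9*s - 4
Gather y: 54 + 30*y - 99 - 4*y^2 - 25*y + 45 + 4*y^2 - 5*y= 0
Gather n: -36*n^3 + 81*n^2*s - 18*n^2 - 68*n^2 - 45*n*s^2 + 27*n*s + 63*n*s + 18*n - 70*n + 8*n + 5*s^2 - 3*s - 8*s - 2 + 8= -36*n^3 + n^2*(81*s - 86) + n*(-45*s^2 + 90*s - 44) + 5*s^2 - 11*s + 6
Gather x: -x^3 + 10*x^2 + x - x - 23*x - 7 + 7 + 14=-x^3 + 10*x^2 - 23*x + 14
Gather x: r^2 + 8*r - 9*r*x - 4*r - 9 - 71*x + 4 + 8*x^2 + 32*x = r^2 + 4*r + 8*x^2 + x*(-9*r - 39) - 5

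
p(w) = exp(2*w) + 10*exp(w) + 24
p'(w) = 2*exp(2*w) + 10*exp(w)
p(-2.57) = 24.77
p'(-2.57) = 0.78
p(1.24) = 70.50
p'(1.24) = 58.44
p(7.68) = 4707248.95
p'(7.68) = 9392803.71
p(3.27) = 979.40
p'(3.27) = 1647.69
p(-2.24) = 25.08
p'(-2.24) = 1.09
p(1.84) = 126.61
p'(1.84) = 142.26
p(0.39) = 40.95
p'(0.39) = 19.13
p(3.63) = 1823.38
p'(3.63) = 3221.64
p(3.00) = 628.28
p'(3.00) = 1007.71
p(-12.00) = 24.00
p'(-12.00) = 0.00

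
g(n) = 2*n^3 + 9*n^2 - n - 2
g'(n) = 6*n^2 + 18*n - 1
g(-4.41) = 5.91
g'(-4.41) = 36.31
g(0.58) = 0.84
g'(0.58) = 11.46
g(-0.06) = -1.91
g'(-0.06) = -2.06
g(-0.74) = 2.86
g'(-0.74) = -11.03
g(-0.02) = -1.98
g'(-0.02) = -1.36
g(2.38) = 73.56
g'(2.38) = 75.83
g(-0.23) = -1.32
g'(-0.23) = -4.82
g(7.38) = 1284.69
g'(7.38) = 458.63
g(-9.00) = -722.00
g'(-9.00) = 323.00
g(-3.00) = 28.00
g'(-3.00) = -1.00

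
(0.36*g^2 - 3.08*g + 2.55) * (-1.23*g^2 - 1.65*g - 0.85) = -0.4428*g^4 + 3.1944*g^3 + 1.6395*g^2 - 1.5895*g - 2.1675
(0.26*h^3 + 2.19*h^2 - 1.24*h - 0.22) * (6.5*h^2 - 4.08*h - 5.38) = 1.69*h^5 + 13.1742*h^4 - 18.394*h^3 - 8.153*h^2 + 7.5688*h + 1.1836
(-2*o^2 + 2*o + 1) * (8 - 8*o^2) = 16*o^4 - 16*o^3 - 24*o^2 + 16*o + 8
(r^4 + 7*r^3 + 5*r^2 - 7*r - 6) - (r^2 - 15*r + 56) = r^4 + 7*r^3 + 4*r^2 + 8*r - 62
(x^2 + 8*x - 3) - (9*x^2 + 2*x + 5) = -8*x^2 + 6*x - 8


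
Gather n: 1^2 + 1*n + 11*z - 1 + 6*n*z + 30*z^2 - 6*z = n*(6*z + 1) + 30*z^2 + 5*z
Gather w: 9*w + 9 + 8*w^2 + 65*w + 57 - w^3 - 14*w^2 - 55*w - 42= -w^3 - 6*w^2 + 19*w + 24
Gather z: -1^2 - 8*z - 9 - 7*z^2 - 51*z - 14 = -7*z^2 - 59*z - 24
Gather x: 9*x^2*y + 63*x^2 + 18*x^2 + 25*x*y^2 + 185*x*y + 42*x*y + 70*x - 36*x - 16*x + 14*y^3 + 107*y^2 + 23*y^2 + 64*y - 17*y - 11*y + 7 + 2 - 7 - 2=x^2*(9*y + 81) + x*(25*y^2 + 227*y + 18) + 14*y^3 + 130*y^2 + 36*y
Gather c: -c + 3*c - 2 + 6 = 2*c + 4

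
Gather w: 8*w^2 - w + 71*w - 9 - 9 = 8*w^2 + 70*w - 18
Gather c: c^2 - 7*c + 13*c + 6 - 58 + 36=c^2 + 6*c - 16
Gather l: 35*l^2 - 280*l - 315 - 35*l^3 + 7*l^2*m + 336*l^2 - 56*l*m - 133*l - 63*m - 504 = -35*l^3 + l^2*(7*m + 371) + l*(-56*m - 413) - 63*m - 819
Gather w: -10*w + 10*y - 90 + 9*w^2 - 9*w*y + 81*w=9*w^2 + w*(71 - 9*y) + 10*y - 90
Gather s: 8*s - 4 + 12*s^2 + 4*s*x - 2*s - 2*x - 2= 12*s^2 + s*(4*x + 6) - 2*x - 6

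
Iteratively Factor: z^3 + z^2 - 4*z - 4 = (z - 2)*(z^2 + 3*z + 2) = (z - 2)*(z + 1)*(z + 2)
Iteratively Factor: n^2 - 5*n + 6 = (n - 2)*(n - 3)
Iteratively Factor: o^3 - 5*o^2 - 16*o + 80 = (o - 5)*(o^2 - 16) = (o - 5)*(o + 4)*(o - 4)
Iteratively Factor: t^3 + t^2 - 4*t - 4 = (t + 2)*(t^2 - t - 2) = (t - 2)*(t + 2)*(t + 1)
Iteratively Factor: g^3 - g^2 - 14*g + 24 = (g - 3)*(g^2 + 2*g - 8) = (g - 3)*(g - 2)*(g + 4)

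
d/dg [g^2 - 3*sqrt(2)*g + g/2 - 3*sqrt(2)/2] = 2*g - 3*sqrt(2) + 1/2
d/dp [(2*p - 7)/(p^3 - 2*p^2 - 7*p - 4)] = (-4*p^2 + 29*p - 57)/(p^5 - 5*p^4 - 5*p^3 + 25*p^2 + 40*p + 16)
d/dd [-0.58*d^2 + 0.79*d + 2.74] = 0.79 - 1.16*d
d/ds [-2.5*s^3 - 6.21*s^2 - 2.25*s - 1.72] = -7.5*s^2 - 12.42*s - 2.25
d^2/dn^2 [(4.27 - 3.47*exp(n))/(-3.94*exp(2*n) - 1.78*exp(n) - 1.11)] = (53.866892*exp(4*n) - 289.478892*exp(3*n) - 180.89328*exp(2*n) + 54.312578*exp(n) + 12.712053)*exp(n)/(61.162984*exp(6*n) + 82.896024*exp(5*n) + 89.144076*exp(4*n) + 52.347664*exp(3*n) + 25.114194*exp(2*n) + 6.579414*exp(n) + 1.367631)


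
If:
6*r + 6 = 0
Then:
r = -1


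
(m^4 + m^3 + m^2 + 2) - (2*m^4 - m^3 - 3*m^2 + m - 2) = -m^4 + 2*m^3 + 4*m^2 - m + 4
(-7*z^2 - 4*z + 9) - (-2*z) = -7*z^2 - 2*z + 9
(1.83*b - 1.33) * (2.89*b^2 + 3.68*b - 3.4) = 5.2887*b^3 + 2.8907*b^2 - 11.1164*b + 4.522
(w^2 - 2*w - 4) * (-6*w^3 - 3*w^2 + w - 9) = -6*w^5 + 9*w^4 + 31*w^3 + w^2 + 14*w + 36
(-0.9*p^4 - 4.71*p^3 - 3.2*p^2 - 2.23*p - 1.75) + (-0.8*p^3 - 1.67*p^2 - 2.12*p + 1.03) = -0.9*p^4 - 5.51*p^3 - 4.87*p^2 - 4.35*p - 0.72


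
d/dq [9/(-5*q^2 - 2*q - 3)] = 18*(5*q + 1)/(5*q^2 + 2*q + 3)^2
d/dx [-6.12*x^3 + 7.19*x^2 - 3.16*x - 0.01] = -18.36*x^2 + 14.38*x - 3.16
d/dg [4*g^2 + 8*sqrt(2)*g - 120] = 8*g + 8*sqrt(2)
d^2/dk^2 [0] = 0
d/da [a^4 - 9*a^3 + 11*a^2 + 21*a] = 4*a^3 - 27*a^2 + 22*a + 21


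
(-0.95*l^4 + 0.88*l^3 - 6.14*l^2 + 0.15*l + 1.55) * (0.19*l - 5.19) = -0.1805*l^5 + 5.0977*l^4 - 5.7338*l^3 + 31.8951*l^2 - 0.484*l - 8.0445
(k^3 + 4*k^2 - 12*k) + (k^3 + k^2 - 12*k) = 2*k^3 + 5*k^2 - 24*k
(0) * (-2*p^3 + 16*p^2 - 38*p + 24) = 0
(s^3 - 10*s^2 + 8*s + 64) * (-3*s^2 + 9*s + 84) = -3*s^5 + 39*s^4 - 30*s^3 - 960*s^2 + 1248*s + 5376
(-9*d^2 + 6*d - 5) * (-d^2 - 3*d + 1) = 9*d^4 + 21*d^3 - 22*d^2 + 21*d - 5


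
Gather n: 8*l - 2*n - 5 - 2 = 8*l - 2*n - 7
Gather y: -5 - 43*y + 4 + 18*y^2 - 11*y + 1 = 18*y^2 - 54*y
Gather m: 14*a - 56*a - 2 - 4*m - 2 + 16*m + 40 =-42*a + 12*m + 36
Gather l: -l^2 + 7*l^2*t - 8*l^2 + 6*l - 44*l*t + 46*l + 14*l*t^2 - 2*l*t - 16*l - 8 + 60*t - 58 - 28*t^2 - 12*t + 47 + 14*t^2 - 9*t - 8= l^2*(7*t - 9) + l*(14*t^2 - 46*t + 36) - 14*t^2 + 39*t - 27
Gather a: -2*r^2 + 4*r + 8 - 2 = -2*r^2 + 4*r + 6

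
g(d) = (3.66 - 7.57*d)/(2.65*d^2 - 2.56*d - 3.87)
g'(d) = (2.56 - 5.3*d)*(3.66 - 7.57*d)/(2.65*d^2 - 2.56*d - 3.87)^2 - 7.57/(2.65*d^2 - 2.56*d - 3.87) = (20.0605*d^2 - 19.398*d + 38.6655)/(7.0225*d^4 - 13.568*d^3 - 13.9574*d^2 + 19.8144*d + 14.9769)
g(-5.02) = 0.55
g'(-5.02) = 0.11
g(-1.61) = 2.23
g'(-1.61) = 2.40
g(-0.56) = -4.92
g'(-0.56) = 21.66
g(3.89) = -0.98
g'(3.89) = 0.39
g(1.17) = 1.61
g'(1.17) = 4.14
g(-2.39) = 1.25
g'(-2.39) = 0.66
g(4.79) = -0.73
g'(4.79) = 0.20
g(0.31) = -0.30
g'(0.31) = 1.78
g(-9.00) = 0.31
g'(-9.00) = 0.03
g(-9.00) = 0.31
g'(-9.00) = 0.03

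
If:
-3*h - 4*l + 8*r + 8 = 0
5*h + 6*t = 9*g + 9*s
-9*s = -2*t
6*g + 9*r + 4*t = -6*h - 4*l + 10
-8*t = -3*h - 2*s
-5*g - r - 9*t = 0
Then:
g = -896/69763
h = -1224/69763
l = 158152/69763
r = 8854/69763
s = -108/69763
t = -486/69763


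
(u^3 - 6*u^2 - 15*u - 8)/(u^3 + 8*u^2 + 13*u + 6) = (u - 8)/(u + 6)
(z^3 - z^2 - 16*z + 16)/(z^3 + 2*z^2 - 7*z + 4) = (z - 4)/(z - 1)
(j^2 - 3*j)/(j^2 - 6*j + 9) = j/(j - 3)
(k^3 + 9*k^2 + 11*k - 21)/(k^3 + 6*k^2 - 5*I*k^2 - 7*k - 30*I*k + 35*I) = (k + 3)/(k - 5*I)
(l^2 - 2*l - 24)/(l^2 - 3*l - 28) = (l - 6)/(l - 7)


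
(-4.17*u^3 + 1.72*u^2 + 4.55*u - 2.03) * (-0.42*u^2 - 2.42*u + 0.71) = 1.7514*u^5 + 9.369*u^4 - 9.0341*u^3 - 8.9372*u^2 + 8.1431*u - 1.4413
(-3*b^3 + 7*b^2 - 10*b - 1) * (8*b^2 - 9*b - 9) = -24*b^5 + 83*b^4 - 116*b^3 + 19*b^2 + 99*b + 9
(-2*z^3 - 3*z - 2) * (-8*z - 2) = 16*z^4 + 4*z^3 + 24*z^2 + 22*z + 4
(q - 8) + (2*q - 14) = 3*q - 22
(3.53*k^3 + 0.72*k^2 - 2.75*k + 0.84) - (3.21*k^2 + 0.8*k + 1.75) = 3.53*k^3 - 2.49*k^2 - 3.55*k - 0.91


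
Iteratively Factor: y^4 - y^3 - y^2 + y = (y - 1)*(y^3 - y) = (y - 1)*(y + 1)*(y^2 - y) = (y - 1)^2*(y + 1)*(y)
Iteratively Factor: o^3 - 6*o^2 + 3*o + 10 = (o - 2)*(o^2 - 4*o - 5) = (o - 2)*(o + 1)*(o - 5)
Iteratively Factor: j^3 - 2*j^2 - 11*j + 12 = (j - 1)*(j^2 - j - 12) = (j - 1)*(j + 3)*(j - 4)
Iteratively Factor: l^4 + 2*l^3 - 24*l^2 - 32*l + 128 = (l + 4)*(l^3 - 2*l^2 - 16*l + 32) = (l - 4)*(l + 4)*(l^2 + 2*l - 8) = (l - 4)*(l - 2)*(l + 4)*(l + 4)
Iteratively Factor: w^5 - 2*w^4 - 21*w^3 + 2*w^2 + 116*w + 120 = (w + 2)*(w^4 - 4*w^3 - 13*w^2 + 28*w + 60) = (w + 2)^2*(w^3 - 6*w^2 - w + 30) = (w + 2)^3*(w^2 - 8*w + 15) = (w - 5)*(w + 2)^3*(w - 3)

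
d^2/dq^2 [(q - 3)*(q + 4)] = 2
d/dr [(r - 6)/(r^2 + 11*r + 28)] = (r^2 + 11*r - (r - 6)*(2*r + 11) + 28)/(r^2 + 11*r + 28)^2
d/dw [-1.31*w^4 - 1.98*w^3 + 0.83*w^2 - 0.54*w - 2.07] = -5.24*w^3 - 5.94*w^2 + 1.66*w - 0.54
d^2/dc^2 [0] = 0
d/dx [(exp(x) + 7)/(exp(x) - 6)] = -13*exp(x)/(exp(x) - 6)^2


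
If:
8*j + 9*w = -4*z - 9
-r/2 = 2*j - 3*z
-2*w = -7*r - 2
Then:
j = 193*z/118 + 9/59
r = -32*z/59 - 36/59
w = -112*z/59 - 67/59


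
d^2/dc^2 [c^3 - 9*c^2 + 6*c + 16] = 6*c - 18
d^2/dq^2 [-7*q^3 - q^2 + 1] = -42*q - 2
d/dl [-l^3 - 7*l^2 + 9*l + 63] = -3*l^2 - 14*l + 9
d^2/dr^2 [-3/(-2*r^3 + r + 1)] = 6*(-6*r*(-2*r^3 + r + 1) - (6*r^2 - 1)^2)/(-2*r^3 + r + 1)^3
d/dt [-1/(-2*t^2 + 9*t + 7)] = (9 - 4*t)/(-2*t^2 + 9*t + 7)^2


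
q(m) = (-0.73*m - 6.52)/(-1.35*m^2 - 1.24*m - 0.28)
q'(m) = (-0.73*m - 6.52)*(2.7*m + 1.24)/(-1.35*m^2 - 1.24*m - 0.28)^2 - 0.73/(-1.35*m^2 - 1.24*m - 0.28) = (0.9855*m^2 + 0.9052*m - (0.73*m + 6.52)*(2.7*m + 1.24) + 0.2044)/(1.35*m^2 + 1.24*m + 0.28)^2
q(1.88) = 1.07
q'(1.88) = -0.82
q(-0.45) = -1338.70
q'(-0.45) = -7394.07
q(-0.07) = 32.37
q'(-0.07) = -166.63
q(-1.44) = 4.23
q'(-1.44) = 9.22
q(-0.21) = 80.45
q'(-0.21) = -674.99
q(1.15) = 2.11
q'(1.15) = -2.41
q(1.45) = 1.54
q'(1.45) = -1.47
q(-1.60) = 3.05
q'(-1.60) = 5.79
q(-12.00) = -0.01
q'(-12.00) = 0.00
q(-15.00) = -0.02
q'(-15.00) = 0.00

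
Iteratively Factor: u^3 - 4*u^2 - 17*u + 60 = (u - 5)*(u^2 + u - 12) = (u - 5)*(u - 3)*(u + 4)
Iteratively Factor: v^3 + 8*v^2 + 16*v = (v)*(v^2 + 8*v + 16) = v*(v + 4)*(v + 4)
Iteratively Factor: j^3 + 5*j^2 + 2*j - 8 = (j + 2)*(j^2 + 3*j - 4) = (j - 1)*(j + 2)*(j + 4)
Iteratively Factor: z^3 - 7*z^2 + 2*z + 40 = (z - 4)*(z^2 - 3*z - 10) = (z - 4)*(z + 2)*(z - 5)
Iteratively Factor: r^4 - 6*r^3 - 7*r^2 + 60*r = (r - 5)*(r^3 - r^2 - 12*r) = r*(r - 5)*(r^2 - r - 12) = r*(r - 5)*(r - 4)*(r + 3)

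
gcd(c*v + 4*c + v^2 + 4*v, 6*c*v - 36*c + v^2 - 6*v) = 1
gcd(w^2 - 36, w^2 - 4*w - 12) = w - 6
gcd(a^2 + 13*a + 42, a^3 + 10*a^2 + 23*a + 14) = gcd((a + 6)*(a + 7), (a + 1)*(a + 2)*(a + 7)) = a + 7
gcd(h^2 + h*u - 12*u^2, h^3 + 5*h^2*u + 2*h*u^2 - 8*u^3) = h + 4*u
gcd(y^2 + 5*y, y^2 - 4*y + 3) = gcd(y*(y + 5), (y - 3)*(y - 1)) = 1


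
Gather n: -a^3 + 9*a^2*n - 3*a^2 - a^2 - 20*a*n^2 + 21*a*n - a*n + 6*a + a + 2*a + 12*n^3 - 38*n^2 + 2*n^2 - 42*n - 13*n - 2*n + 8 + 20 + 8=-a^3 - 4*a^2 + 9*a + 12*n^3 + n^2*(-20*a - 36) + n*(9*a^2 + 20*a - 57) + 36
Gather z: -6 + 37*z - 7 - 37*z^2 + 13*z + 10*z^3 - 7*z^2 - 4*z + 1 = 10*z^3 - 44*z^2 + 46*z - 12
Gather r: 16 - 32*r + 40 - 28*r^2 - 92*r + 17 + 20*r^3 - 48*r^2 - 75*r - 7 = 20*r^3 - 76*r^2 - 199*r + 66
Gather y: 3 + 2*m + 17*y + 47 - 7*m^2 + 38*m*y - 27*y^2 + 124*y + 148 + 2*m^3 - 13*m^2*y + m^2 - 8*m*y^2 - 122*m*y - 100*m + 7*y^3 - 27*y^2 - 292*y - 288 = 2*m^3 - 6*m^2 - 98*m + 7*y^3 + y^2*(-8*m - 54) + y*(-13*m^2 - 84*m - 151) - 90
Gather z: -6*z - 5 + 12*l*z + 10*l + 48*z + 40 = 10*l + z*(12*l + 42) + 35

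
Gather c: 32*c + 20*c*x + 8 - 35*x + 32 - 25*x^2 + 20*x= c*(20*x + 32) - 25*x^2 - 15*x + 40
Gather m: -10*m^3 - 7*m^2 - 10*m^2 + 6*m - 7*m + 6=-10*m^3 - 17*m^2 - m + 6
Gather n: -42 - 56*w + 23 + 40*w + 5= -16*w - 14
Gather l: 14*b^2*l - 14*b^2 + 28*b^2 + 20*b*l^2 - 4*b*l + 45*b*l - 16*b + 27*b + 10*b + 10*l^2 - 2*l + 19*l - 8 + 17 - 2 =14*b^2 + 21*b + l^2*(20*b + 10) + l*(14*b^2 + 41*b + 17) + 7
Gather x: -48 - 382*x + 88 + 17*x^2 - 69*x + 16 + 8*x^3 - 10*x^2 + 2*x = 8*x^3 + 7*x^2 - 449*x + 56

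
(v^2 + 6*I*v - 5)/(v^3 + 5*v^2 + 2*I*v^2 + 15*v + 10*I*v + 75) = (v + I)/(v^2 + v*(5 - 3*I) - 15*I)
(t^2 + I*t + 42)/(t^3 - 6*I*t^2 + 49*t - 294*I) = 1/(t - 7*I)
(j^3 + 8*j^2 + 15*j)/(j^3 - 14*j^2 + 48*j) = (j^2 + 8*j + 15)/(j^2 - 14*j + 48)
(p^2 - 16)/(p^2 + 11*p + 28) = (p - 4)/(p + 7)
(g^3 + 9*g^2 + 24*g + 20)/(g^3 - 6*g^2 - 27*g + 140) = (g^2 + 4*g + 4)/(g^2 - 11*g + 28)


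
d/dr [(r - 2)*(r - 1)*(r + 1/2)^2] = 4*r^3 - 6*r^2 - 3*r/2 + 5/4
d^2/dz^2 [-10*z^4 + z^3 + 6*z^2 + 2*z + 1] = -120*z^2 + 6*z + 12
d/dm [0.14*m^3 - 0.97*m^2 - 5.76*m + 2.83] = 0.42*m^2 - 1.94*m - 5.76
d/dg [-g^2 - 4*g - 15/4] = -2*g - 4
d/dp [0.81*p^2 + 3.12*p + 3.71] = 1.62*p + 3.12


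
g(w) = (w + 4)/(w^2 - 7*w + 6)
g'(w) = (7 - 2*w)*(w + 4)/(w^2 - 7*w + 6)^2 + 1/(w^2 - 7*w + 6)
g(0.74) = 3.47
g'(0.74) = 14.72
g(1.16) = -6.66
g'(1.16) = 38.98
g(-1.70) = 0.11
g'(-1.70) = 0.10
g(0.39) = 1.28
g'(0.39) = 2.62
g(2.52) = -1.23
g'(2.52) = 0.27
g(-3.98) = 0.00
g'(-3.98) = 0.02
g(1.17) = -6.30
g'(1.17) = 34.52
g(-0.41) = 0.40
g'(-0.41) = 0.45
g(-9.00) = -0.03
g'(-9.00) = 0.00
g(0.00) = 0.67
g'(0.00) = 0.94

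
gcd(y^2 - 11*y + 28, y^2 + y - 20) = y - 4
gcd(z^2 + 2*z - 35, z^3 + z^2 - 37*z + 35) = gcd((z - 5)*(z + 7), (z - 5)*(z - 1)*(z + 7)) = z^2 + 2*z - 35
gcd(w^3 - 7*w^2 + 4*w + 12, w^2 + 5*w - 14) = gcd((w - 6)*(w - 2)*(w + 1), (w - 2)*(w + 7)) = w - 2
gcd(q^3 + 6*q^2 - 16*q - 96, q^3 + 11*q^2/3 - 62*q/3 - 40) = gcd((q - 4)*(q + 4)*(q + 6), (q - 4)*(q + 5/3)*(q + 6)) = q^2 + 2*q - 24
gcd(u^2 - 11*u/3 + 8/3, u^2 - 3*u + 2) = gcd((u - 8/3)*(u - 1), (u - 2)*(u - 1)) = u - 1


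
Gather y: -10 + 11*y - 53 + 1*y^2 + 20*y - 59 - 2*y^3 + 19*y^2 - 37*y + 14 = -2*y^3 + 20*y^2 - 6*y - 108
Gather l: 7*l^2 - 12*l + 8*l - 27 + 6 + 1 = 7*l^2 - 4*l - 20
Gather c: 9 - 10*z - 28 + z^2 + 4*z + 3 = z^2 - 6*z - 16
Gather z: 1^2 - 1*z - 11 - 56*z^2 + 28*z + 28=-56*z^2 + 27*z + 18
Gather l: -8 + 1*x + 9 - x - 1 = 0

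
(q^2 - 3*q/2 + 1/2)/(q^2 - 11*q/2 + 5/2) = (q - 1)/(q - 5)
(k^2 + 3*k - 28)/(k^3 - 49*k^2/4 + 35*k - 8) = 4*(k + 7)/(4*k^2 - 33*k + 8)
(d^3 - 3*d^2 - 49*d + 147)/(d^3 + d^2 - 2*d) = (d^3 - 3*d^2 - 49*d + 147)/(d*(d^2 + d - 2))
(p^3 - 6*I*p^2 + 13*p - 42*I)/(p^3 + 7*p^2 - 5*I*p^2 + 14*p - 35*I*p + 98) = (p^2 + I*p + 6)/(p^2 + p*(7 + 2*I) + 14*I)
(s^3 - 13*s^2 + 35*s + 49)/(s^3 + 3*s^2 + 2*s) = (s^2 - 14*s + 49)/(s*(s + 2))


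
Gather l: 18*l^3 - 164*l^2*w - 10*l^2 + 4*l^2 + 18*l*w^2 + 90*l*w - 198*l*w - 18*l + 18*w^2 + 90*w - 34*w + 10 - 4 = 18*l^3 + l^2*(-164*w - 6) + l*(18*w^2 - 108*w - 18) + 18*w^2 + 56*w + 6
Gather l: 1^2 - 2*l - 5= -2*l - 4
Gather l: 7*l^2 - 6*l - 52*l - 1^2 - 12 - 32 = 7*l^2 - 58*l - 45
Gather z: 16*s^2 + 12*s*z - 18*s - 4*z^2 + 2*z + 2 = 16*s^2 - 18*s - 4*z^2 + z*(12*s + 2) + 2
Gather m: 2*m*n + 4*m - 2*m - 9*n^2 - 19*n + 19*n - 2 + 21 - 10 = m*(2*n + 2) - 9*n^2 + 9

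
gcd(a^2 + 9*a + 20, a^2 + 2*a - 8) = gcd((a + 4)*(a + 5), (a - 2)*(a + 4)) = a + 4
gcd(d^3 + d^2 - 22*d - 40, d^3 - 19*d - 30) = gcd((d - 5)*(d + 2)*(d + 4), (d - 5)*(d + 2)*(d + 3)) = d^2 - 3*d - 10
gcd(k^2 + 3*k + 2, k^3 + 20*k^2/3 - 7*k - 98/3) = k + 2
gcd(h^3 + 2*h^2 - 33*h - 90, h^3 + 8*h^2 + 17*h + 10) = h + 5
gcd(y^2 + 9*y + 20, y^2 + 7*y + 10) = y + 5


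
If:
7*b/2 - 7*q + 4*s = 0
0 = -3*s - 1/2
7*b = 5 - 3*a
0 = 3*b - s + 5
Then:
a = 307/54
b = -31/18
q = -241/252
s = -1/6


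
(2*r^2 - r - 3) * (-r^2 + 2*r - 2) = -2*r^4 + 5*r^3 - 3*r^2 - 4*r + 6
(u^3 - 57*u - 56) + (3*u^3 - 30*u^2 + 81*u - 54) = 4*u^3 - 30*u^2 + 24*u - 110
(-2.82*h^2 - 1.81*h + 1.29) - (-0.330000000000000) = -2.82*h^2 - 1.81*h + 1.62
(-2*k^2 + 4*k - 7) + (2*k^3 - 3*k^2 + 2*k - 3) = 2*k^3 - 5*k^2 + 6*k - 10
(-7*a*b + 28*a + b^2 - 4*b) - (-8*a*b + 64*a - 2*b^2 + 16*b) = a*b - 36*a + 3*b^2 - 20*b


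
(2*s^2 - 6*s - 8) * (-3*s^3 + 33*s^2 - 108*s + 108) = -6*s^5 + 84*s^4 - 390*s^3 + 600*s^2 + 216*s - 864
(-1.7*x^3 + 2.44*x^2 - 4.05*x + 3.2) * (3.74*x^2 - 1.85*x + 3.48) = -6.358*x^5 + 12.2706*x^4 - 25.577*x^3 + 27.9517*x^2 - 20.014*x + 11.136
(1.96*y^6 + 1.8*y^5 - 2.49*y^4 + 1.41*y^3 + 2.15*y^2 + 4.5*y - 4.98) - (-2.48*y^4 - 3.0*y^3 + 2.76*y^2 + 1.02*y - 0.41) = 1.96*y^6 + 1.8*y^5 - 0.0100000000000002*y^4 + 4.41*y^3 - 0.61*y^2 + 3.48*y - 4.57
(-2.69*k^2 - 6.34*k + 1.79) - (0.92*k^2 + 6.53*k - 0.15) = -3.61*k^2 - 12.87*k + 1.94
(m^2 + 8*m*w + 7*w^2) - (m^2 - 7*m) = 8*m*w + 7*m + 7*w^2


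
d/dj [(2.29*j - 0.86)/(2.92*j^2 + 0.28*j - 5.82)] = (-6.6868*j^2 + 5.0224*j - 13.087)/(8.5264*j^4 + 1.6352*j^3 - 33.9104*j^2 - 3.2592*j + 33.8724)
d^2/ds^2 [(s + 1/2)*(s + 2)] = 2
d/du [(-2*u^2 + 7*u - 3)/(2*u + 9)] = (-4*u^2 - 36*u + 69)/(4*u^2 + 36*u + 81)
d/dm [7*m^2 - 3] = 14*m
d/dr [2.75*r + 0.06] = 2.75000000000000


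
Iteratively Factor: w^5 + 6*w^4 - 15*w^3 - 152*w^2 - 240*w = (w + 4)*(w^4 + 2*w^3 - 23*w^2 - 60*w) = (w + 4)^2*(w^3 - 2*w^2 - 15*w) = (w - 5)*(w + 4)^2*(w^2 + 3*w) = (w - 5)*(w + 3)*(w + 4)^2*(w)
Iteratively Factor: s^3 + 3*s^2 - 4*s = (s + 4)*(s^2 - s) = (s - 1)*(s + 4)*(s)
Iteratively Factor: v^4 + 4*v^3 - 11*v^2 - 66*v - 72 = (v + 2)*(v^3 + 2*v^2 - 15*v - 36) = (v + 2)*(v + 3)*(v^2 - v - 12) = (v - 4)*(v + 2)*(v + 3)*(v + 3)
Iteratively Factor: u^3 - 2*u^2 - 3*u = (u - 3)*(u^2 + u) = (u - 3)*(u + 1)*(u)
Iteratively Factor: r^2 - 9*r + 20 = (r - 5)*(r - 4)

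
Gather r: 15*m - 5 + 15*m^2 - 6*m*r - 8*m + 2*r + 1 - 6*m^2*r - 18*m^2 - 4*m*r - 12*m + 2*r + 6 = -3*m^2 - 5*m + r*(-6*m^2 - 10*m + 4) + 2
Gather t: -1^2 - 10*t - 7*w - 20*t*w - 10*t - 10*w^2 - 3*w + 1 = t*(-20*w - 20) - 10*w^2 - 10*w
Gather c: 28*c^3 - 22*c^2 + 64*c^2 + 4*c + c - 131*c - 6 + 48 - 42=28*c^3 + 42*c^2 - 126*c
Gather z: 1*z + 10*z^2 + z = 10*z^2 + 2*z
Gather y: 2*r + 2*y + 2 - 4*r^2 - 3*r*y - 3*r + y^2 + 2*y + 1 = -4*r^2 - r + y^2 + y*(4 - 3*r) + 3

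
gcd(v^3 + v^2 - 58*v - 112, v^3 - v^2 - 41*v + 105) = v + 7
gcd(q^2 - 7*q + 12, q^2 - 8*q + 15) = q - 3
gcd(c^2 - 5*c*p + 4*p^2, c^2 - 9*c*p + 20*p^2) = -c + 4*p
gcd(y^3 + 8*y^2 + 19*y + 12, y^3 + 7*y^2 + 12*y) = y^2 + 7*y + 12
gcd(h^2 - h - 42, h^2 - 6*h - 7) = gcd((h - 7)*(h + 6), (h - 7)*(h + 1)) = h - 7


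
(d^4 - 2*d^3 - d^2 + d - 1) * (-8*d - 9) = -8*d^5 + 7*d^4 + 26*d^3 + d^2 - d + 9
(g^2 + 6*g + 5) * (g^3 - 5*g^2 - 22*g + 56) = g^5 + g^4 - 47*g^3 - 101*g^2 + 226*g + 280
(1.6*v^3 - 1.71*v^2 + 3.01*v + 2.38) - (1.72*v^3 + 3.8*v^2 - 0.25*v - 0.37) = -0.12*v^3 - 5.51*v^2 + 3.26*v + 2.75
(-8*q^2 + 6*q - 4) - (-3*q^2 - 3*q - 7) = -5*q^2 + 9*q + 3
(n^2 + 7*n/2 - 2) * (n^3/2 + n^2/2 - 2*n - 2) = n^5/2 + 9*n^4/4 - 5*n^3/4 - 10*n^2 - 3*n + 4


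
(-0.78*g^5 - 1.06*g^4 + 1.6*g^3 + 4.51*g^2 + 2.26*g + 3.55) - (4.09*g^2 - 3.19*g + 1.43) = -0.78*g^5 - 1.06*g^4 + 1.6*g^3 + 0.42*g^2 + 5.45*g + 2.12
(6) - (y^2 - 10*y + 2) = -y^2 + 10*y + 4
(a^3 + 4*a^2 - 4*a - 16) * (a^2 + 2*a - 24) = a^5 + 6*a^4 - 20*a^3 - 120*a^2 + 64*a + 384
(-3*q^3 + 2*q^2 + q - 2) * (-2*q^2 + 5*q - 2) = 6*q^5 - 19*q^4 + 14*q^3 + 5*q^2 - 12*q + 4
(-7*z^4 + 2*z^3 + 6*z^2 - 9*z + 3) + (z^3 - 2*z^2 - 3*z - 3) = -7*z^4 + 3*z^3 + 4*z^2 - 12*z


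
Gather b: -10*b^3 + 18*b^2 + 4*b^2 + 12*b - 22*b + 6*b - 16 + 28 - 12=-10*b^3 + 22*b^2 - 4*b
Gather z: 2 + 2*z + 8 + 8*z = 10*z + 10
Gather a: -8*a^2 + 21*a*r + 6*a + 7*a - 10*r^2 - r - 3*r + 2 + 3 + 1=-8*a^2 + a*(21*r + 13) - 10*r^2 - 4*r + 6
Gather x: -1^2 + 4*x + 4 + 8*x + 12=12*x + 15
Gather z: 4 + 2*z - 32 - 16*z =-14*z - 28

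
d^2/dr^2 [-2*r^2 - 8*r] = -4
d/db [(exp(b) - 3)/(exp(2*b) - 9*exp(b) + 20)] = (-(exp(b) - 3)*(2*exp(b) - 9) + exp(2*b) - 9*exp(b) + 20)*exp(b)/(exp(2*b) - 9*exp(b) + 20)^2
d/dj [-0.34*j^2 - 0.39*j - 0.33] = -0.68*j - 0.39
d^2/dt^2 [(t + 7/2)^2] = 2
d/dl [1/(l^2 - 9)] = -2*l/(l^2 - 9)^2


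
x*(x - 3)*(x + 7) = x^3 + 4*x^2 - 21*x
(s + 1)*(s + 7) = s^2 + 8*s + 7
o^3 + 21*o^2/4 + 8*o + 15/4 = (o + 1)*(o + 5/4)*(o + 3)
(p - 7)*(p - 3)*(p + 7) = p^3 - 3*p^2 - 49*p + 147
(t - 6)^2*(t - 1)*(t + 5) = t^4 - 8*t^3 - 17*t^2 + 204*t - 180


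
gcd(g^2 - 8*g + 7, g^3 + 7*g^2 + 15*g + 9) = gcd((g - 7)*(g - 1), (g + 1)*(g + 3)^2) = 1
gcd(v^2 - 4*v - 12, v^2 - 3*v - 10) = v + 2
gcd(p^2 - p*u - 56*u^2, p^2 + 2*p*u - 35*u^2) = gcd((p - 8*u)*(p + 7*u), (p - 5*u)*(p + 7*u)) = p + 7*u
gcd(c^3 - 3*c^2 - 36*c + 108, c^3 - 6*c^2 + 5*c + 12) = c - 3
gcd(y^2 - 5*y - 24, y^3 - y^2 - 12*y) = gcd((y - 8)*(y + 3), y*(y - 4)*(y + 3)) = y + 3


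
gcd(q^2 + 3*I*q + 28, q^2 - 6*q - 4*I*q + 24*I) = q - 4*I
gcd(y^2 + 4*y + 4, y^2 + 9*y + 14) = y + 2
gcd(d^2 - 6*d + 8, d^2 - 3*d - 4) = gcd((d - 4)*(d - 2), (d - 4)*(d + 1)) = d - 4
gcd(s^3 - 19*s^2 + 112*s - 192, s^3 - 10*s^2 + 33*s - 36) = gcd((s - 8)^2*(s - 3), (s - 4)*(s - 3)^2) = s - 3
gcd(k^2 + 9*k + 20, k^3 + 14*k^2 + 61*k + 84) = k + 4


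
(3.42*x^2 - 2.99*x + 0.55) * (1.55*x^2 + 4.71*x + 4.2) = 5.301*x^4 + 11.4737*x^3 + 1.1336*x^2 - 9.9675*x + 2.31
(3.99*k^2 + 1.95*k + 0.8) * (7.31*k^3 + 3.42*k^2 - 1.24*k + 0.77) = 29.1669*k^5 + 27.9003*k^4 + 7.5694*k^3 + 3.3903*k^2 + 0.5095*k + 0.616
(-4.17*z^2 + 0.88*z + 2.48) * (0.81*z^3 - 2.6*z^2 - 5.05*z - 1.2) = -3.3777*z^5 + 11.5548*z^4 + 20.7793*z^3 - 5.888*z^2 - 13.58*z - 2.976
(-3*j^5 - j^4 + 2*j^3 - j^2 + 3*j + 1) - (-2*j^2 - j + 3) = -3*j^5 - j^4 + 2*j^3 + j^2 + 4*j - 2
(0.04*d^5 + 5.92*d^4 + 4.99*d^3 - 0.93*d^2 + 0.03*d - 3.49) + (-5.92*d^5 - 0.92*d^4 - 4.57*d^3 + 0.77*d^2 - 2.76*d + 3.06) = -5.88*d^5 + 5.0*d^4 + 0.42*d^3 - 0.16*d^2 - 2.73*d - 0.43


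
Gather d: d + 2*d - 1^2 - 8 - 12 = 3*d - 21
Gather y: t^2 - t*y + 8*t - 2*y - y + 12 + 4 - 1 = t^2 + 8*t + y*(-t - 3) + 15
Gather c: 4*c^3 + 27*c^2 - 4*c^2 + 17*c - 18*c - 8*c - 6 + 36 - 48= 4*c^3 + 23*c^2 - 9*c - 18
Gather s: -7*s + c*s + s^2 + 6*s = s^2 + s*(c - 1)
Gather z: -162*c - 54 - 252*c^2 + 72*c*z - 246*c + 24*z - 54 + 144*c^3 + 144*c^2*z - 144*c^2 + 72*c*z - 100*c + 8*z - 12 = 144*c^3 - 396*c^2 - 508*c + z*(144*c^2 + 144*c + 32) - 120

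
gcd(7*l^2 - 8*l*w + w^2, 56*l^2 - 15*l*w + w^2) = -7*l + w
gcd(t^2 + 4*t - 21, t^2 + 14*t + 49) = t + 7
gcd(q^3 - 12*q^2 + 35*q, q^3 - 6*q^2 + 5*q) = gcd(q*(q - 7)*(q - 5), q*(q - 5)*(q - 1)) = q^2 - 5*q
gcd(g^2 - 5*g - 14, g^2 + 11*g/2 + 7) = g + 2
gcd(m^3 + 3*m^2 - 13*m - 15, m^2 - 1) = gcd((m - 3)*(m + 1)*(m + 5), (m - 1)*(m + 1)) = m + 1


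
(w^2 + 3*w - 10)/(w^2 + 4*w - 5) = (w - 2)/(w - 1)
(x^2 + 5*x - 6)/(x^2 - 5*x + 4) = (x + 6)/(x - 4)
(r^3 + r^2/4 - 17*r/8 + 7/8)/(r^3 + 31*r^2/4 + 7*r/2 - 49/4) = (r - 1/2)/(r + 7)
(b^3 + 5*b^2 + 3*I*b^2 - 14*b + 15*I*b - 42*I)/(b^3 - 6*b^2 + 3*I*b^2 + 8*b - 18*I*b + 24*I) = (b + 7)/(b - 4)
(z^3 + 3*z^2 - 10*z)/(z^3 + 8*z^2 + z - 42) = z*(z + 5)/(z^2 + 10*z + 21)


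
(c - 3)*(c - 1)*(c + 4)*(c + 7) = c^4 + 7*c^3 - 13*c^2 - 79*c + 84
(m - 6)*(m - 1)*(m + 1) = m^3 - 6*m^2 - m + 6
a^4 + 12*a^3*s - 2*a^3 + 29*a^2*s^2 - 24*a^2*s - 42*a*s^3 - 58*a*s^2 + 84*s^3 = (a - 2)*(a - s)*(a + 6*s)*(a + 7*s)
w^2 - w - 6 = (w - 3)*(w + 2)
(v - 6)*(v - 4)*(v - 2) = v^3 - 12*v^2 + 44*v - 48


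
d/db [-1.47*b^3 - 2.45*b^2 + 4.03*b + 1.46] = -4.41*b^2 - 4.9*b + 4.03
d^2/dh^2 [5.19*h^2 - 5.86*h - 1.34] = 10.3800000000000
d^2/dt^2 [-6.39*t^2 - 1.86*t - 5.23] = -12.7800000000000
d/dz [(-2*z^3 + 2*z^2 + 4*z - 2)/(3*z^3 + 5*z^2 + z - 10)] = 2*(-8*z^4 - 14*z^3 + 30*z^2 - 10*z - 19)/(9*z^6 + 30*z^5 + 31*z^4 - 50*z^3 - 99*z^2 - 20*z + 100)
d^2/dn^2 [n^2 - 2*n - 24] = 2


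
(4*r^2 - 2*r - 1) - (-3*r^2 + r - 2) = 7*r^2 - 3*r + 1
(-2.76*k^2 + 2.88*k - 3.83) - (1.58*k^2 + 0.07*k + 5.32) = -4.34*k^2 + 2.81*k - 9.15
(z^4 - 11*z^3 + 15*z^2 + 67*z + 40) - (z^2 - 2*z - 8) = z^4 - 11*z^3 + 14*z^2 + 69*z + 48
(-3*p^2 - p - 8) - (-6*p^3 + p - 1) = 6*p^3 - 3*p^2 - 2*p - 7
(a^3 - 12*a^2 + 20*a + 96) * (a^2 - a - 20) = a^5 - 13*a^4 + 12*a^3 + 316*a^2 - 496*a - 1920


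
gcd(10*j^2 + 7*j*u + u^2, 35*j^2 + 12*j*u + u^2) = 5*j + u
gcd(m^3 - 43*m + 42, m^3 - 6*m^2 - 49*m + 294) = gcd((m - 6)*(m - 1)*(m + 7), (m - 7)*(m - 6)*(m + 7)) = m^2 + m - 42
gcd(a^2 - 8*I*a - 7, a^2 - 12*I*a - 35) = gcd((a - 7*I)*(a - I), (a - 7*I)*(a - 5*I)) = a - 7*I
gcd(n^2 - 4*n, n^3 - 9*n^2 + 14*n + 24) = n - 4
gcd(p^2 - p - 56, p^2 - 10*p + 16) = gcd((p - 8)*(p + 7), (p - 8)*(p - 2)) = p - 8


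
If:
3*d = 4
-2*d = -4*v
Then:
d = 4/3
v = 2/3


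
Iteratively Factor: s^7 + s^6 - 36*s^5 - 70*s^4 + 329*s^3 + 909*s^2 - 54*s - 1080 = (s + 3)*(s^6 - 2*s^5 - 30*s^4 + 20*s^3 + 269*s^2 + 102*s - 360) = (s + 2)*(s + 3)*(s^5 - 4*s^4 - 22*s^3 + 64*s^2 + 141*s - 180) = (s + 2)*(s + 3)^2*(s^4 - 7*s^3 - s^2 + 67*s - 60) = (s - 1)*(s + 2)*(s + 3)^2*(s^3 - 6*s^2 - 7*s + 60) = (s - 4)*(s - 1)*(s + 2)*(s + 3)^2*(s^2 - 2*s - 15) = (s - 4)*(s - 1)*(s + 2)*(s + 3)^3*(s - 5)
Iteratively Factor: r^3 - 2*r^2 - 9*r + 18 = (r - 3)*(r^2 + r - 6) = (r - 3)*(r + 3)*(r - 2)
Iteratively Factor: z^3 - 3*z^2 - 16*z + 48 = (z + 4)*(z^2 - 7*z + 12) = (z - 3)*(z + 4)*(z - 4)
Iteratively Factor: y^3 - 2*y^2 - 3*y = (y)*(y^2 - 2*y - 3) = y*(y - 3)*(y + 1)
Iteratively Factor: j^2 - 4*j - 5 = (j + 1)*(j - 5)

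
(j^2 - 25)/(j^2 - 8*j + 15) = (j + 5)/(j - 3)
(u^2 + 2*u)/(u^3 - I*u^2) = (u + 2)/(u*(u - I))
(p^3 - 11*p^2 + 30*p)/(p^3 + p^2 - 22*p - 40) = p*(p - 6)/(p^2 + 6*p + 8)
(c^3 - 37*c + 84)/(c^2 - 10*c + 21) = (c^2 + 3*c - 28)/(c - 7)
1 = 1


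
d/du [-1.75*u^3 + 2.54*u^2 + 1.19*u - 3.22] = -5.25*u^2 + 5.08*u + 1.19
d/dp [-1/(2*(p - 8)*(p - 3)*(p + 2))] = ((p - 8)*(p - 3) + (p - 8)*(p + 2) + (p - 3)*(p + 2))/(2*(p - 8)^2*(p - 3)^2*(p + 2)^2)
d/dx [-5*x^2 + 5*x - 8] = 5 - 10*x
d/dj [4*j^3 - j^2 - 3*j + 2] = 12*j^2 - 2*j - 3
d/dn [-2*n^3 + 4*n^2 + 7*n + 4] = -6*n^2 + 8*n + 7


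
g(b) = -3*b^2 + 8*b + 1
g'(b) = 8 - 6*b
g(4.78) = -29.31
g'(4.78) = -20.68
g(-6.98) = -201.00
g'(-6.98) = 49.88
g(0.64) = 4.89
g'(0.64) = 4.16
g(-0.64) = -5.35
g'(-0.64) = 11.84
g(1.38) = 6.33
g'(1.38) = -0.28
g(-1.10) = -11.43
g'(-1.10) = 14.60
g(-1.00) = -10.00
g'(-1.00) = 14.00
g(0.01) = 1.08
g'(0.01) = 7.94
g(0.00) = 1.00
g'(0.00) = 8.00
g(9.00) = -170.00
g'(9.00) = -46.00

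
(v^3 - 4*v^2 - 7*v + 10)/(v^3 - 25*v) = (v^2 + v - 2)/(v*(v + 5))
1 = 1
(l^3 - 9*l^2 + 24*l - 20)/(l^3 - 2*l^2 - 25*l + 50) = (l - 2)/(l + 5)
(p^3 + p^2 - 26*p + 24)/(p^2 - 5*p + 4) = p + 6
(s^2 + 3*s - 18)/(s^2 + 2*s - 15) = (s + 6)/(s + 5)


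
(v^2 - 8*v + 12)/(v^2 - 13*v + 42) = (v - 2)/(v - 7)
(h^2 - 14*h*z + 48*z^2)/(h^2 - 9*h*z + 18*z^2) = (-h + 8*z)/(-h + 3*z)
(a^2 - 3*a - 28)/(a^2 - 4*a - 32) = (a - 7)/(a - 8)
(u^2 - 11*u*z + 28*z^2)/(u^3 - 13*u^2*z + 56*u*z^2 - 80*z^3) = (u - 7*z)/(u^2 - 9*u*z + 20*z^2)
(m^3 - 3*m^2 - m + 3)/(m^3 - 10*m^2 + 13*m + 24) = (m - 1)/(m - 8)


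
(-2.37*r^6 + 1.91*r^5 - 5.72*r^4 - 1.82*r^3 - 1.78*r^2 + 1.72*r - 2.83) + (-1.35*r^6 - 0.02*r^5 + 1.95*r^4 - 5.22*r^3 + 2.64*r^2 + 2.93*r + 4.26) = -3.72*r^6 + 1.89*r^5 - 3.77*r^4 - 7.04*r^3 + 0.86*r^2 + 4.65*r + 1.43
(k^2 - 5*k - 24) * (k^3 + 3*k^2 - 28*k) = k^5 - 2*k^4 - 67*k^3 + 68*k^2 + 672*k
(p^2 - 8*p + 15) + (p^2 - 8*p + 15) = 2*p^2 - 16*p + 30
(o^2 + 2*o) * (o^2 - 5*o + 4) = o^4 - 3*o^3 - 6*o^2 + 8*o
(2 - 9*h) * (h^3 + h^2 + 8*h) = -9*h^4 - 7*h^3 - 70*h^2 + 16*h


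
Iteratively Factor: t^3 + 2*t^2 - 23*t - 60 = (t + 3)*(t^2 - t - 20) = (t + 3)*(t + 4)*(t - 5)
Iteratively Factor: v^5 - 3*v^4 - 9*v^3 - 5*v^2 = (v + 1)*(v^4 - 4*v^3 - 5*v^2) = (v - 5)*(v + 1)*(v^3 + v^2) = v*(v - 5)*(v + 1)*(v^2 + v) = v^2*(v - 5)*(v + 1)*(v + 1)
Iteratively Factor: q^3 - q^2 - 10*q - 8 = (q + 1)*(q^2 - 2*q - 8) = (q + 1)*(q + 2)*(q - 4)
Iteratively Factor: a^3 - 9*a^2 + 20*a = (a)*(a^2 - 9*a + 20) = a*(a - 4)*(a - 5)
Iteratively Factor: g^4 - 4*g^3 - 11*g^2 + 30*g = (g - 2)*(g^3 - 2*g^2 - 15*g) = (g - 2)*(g + 3)*(g^2 - 5*g) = g*(g - 2)*(g + 3)*(g - 5)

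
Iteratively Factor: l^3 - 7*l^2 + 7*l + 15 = (l - 3)*(l^2 - 4*l - 5) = (l - 5)*(l - 3)*(l + 1)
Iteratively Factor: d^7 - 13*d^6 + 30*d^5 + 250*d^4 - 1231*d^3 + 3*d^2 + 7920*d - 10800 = (d - 3)*(d^6 - 10*d^5 + 250*d^3 - 481*d^2 - 1440*d + 3600) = (d - 3)*(d + 3)*(d^5 - 13*d^4 + 39*d^3 + 133*d^2 - 880*d + 1200) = (d - 3)*(d + 3)*(d + 4)*(d^4 - 17*d^3 + 107*d^2 - 295*d + 300) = (d - 5)*(d - 3)*(d + 3)*(d + 4)*(d^3 - 12*d^2 + 47*d - 60) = (d - 5)*(d - 4)*(d - 3)*(d + 3)*(d + 4)*(d^2 - 8*d + 15) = (d - 5)^2*(d - 4)*(d - 3)*(d + 3)*(d + 4)*(d - 3)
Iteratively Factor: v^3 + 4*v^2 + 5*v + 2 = (v + 1)*(v^2 + 3*v + 2) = (v + 1)^2*(v + 2)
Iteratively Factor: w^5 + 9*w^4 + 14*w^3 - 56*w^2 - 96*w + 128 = (w - 2)*(w^4 + 11*w^3 + 36*w^2 + 16*w - 64) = (w - 2)*(w - 1)*(w^3 + 12*w^2 + 48*w + 64) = (w - 2)*(w - 1)*(w + 4)*(w^2 + 8*w + 16) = (w - 2)*(w - 1)*(w + 4)^2*(w + 4)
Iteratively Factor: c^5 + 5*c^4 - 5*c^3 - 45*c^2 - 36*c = (c + 3)*(c^4 + 2*c^3 - 11*c^2 - 12*c) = (c + 3)*(c + 4)*(c^3 - 2*c^2 - 3*c) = (c + 1)*(c + 3)*(c + 4)*(c^2 - 3*c) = (c - 3)*(c + 1)*(c + 3)*(c + 4)*(c)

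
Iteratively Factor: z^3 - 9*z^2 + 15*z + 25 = (z - 5)*(z^2 - 4*z - 5) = (z - 5)*(z + 1)*(z - 5)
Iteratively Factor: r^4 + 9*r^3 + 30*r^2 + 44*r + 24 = (r + 3)*(r^3 + 6*r^2 + 12*r + 8) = (r + 2)*(r + 3)*(r^2 + 4*r + 4) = (r + 2)^2*(r + 3)*(r + 2)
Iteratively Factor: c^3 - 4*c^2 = (c - 4)*(c^2) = c*(c - 4)*(c)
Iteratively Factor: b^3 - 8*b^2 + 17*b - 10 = (b - 1)*(b^2 - 7*b + 10) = (b - 2)*(b - 1)*(b - 5)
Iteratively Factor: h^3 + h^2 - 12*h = (h + 4)*(h^2 - 3*h) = (h - 3)*(h + 4)*(h)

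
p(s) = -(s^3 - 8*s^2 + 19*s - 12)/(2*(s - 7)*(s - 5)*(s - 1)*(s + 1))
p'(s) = -(3*s^2 - 16*s + 19)/(2*(s - 7)*(s - 5)*(s - 1)*(s + 1)) + (s^3 - 8*s^2 + 19*s - 12)/(2*(s - 7)*(s - 5)*(s - 1)*(s + 1)^2) + (s^3 - 8*s^2 + 19*s - 12)/(2*(s - 7)*(s - 5)*(s - 1)^2*(s + 1)) + (s^3 - 8*s^2 + 19*s - 12)/(2*(s - 7)*(s - 5)^2*(s - 1)*(s + 1)) + (s^3 - 8*s^2 + 19*s - 12)/(2*(s - 7)^2*(s - 5)*(s - 1)*(s + 1))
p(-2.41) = 0.18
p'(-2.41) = 0.11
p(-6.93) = 0.06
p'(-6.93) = 0.01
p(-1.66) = 0.35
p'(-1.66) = 0.48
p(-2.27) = 0.19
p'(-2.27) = 0.13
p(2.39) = -0.01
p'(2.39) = 0.02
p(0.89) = -0.07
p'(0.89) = 0.06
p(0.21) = -0.13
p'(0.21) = 0.15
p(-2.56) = 0.16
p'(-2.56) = 0.09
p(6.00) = 0.43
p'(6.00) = 0.30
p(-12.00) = 0.03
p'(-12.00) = 0.00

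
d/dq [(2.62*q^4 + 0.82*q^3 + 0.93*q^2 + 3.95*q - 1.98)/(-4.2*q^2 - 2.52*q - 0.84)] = (-22.008*q^5 - 23.2512*q^4 - 12.936*q^3 + 12.18*q^2 - 18.1944*q - 8.3076)/(17.64*q^4 + 21.168*q^3 + 13.4064*q^2 + 4.2336*q + 0.7056)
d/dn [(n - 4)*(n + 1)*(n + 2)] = 3*n^2 - 2*n - 10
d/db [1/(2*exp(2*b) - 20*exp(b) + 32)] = (5 - exp(b))*exp(b)/(exp(2*b) - 10*exp(b) + 16)^2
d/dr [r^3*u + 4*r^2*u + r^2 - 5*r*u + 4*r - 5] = 3*r^2*u + 8*r*u + 2*r - 5*u + 4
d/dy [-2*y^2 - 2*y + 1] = -4*y - 2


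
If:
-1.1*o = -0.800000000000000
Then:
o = 0.73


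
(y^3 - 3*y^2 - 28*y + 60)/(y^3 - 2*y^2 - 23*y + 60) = (y^2 - 8*y + 12)/(y^2 - 7*y + 12)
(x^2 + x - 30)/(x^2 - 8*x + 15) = (x + 6)/(x - 3)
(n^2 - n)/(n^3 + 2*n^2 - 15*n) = (n - 1)/(n^2 + 2*n - 15)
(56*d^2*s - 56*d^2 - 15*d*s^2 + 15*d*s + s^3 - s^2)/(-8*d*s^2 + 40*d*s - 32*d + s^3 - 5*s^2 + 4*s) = (-7*d + s)/(s - 4)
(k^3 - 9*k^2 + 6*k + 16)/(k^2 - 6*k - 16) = (k^2 - k - 2)/(k + 2)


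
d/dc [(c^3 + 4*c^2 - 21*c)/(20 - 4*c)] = (-2*c^3 + 11*c^2 + 40*c - 105)/(4*(c^2 - 10*c + 25))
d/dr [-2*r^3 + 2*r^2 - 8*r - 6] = -6*r^2 + 4*r - 8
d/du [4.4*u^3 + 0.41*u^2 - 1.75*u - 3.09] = 13.2*u^2 + 0.82*u - 1.75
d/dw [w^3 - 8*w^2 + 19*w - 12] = 3*w^2 - 16*w + 19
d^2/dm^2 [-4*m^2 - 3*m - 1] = -8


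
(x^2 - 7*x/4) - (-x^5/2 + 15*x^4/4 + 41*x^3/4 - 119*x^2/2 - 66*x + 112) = x^5/2 - 15*x^4/4 - 41*x^3/4 + 121*x^2/2 + 257*x/4 - 112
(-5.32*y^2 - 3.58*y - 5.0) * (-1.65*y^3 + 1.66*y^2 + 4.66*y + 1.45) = 8.778*y^5 - 2.9242*y^4 - 22.484*y^3 - 32.6968*y^2 - 28.491*y - 7.25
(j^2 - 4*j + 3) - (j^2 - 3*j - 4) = 7 - j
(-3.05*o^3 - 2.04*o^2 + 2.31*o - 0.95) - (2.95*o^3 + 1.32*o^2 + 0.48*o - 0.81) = -6.0*o^3 - 3.36*o^2 + 1.83*o - 0.14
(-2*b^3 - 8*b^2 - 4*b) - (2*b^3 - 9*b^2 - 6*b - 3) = -4*b^3 + b^2 + 2*b + 3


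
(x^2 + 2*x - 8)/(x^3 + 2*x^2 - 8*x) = 1/x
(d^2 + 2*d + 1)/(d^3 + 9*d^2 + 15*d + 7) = 1/(d + 7)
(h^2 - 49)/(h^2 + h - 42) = (h - 7)/(h - 6)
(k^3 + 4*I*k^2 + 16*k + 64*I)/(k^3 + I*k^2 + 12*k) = (k^2 + 16)/(k*(k - 3*I))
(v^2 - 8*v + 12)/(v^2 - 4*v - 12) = (v - 2)/(v + 2)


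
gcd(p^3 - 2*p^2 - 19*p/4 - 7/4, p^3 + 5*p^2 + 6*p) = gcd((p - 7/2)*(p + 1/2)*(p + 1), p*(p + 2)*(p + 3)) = 1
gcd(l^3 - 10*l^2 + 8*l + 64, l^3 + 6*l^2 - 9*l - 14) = 1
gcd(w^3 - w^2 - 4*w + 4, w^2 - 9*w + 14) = w - 2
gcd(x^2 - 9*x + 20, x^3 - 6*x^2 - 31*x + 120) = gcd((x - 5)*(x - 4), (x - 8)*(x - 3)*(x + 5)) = 1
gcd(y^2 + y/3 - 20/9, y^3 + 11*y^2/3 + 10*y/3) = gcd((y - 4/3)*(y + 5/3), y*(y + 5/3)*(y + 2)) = y + 5/3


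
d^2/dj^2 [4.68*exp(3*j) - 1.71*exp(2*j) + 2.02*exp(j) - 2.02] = (42.12*exp(2*j) - 6.84*exp(j) + 2.02)*exp(j)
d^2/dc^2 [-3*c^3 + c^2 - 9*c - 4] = 2 - 18*c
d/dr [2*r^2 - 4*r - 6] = 4*r - 4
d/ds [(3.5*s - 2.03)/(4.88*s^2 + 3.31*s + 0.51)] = (-17.08*s^2 + 19.8128*s + 8.5043)/(23.8144*s^4 + 32.3056*s^3 + 15.9337*s^2 + 3.3762*s + 0.2601)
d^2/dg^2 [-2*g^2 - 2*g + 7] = -4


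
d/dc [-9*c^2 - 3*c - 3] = -18*c - 3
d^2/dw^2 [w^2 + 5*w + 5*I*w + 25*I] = 2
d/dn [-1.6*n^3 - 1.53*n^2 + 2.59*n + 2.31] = -4.8*n^2 - 3.06*n + 2.59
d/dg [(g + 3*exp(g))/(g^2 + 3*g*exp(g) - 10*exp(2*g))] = (-g^2 + 20*g*exp(2*g) - 6*g*exp(g) + 30*exp(3*g) - 19*exp(2*g))/(g^4 + 6*g^3*exp(g) - 11*g^2*exp(2*g) - 60*g*exp(3*g) + 100*exp(4*g))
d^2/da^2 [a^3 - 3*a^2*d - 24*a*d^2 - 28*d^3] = 6*a - 6*d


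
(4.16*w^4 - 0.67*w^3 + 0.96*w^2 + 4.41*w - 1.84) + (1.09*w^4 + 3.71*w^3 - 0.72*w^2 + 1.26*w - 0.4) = 5.25*w^4 + 3.04*w^3 + 0.24*w^2 + 5.67*w - 2.24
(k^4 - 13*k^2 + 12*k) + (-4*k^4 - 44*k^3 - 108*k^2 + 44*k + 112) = -3*k^4 - 44*k^3 - 121*k^2 + 56*k + 112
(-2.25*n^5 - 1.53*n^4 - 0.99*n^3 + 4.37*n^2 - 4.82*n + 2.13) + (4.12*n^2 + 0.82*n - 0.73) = -2.25*n^5 - 1.53*n^4 - 0.99*n^3 + 8.49*n^2 - 4.0*n + 1.4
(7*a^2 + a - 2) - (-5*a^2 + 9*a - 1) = 12*a^2 - 8*a - 1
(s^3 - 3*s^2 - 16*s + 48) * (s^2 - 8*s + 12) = s^5 - 11*s^4 + 20*s^3 + 140*s^2 - 576*s + 576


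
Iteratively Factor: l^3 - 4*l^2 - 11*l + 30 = (l + 3)*(l^2 - 7*l + 10) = (l - 2)*(l + 3)*(l - 5)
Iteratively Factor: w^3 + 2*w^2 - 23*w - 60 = (w + 4)*(w^2 - 2*w - 15) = (w - 5)*(w + 4)*(w + 3)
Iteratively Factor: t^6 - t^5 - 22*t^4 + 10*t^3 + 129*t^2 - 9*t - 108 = (t - 4)*(t^5 + 3*t^4 - 10*t^3 - 30*t^2 + 9*t + 27) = (t - 4)*(t + 1)*(t^4 + 2*t^3 - 12*t^2 - 18*t + 27) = (t - 4)*(t - 1)*(t + 1)*(t^3 + 3*t^2 - 9*t - 27) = (t - 4)*(t - 3)*(t - 1)*(t + 1)*(t^2 + 6*t + 9) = (t - 4)*(t - 3)*(t - 1)*(t + 1)*(t + 3)*(t + 3)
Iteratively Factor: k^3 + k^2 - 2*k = (k)*(k^2 + k - 2) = k*(k - 1)*(k + 2)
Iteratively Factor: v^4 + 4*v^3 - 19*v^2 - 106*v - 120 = (v + 4)*(v^3 - 19*v - 30) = (v + 2)*(v + 4)*(v^2 - 2*v - 15) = (v + 2)*(v + 3)*(v + 4)*(v - 5)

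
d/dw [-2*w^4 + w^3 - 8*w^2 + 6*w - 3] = -8*w^3 + 3*w^2 - 16*w + 6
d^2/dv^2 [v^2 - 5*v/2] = 2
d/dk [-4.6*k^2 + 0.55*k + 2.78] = 0.55 - 9.2*k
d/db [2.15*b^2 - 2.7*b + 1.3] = 4.3*b - 2.7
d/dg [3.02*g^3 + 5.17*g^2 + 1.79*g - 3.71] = 9.06*g^2 + 10.34*g + 1.79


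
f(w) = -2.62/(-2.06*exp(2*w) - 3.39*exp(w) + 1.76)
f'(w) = -2.62*(4.12*exp(2*w) + 3.39*exp(w))/(-2.06*exp(2*w) - 3.39*exp(w) + 1.76)^2 = (-10.7944*exp(w) - 8.8818)*exp(w)/(2.06*exp(2*w) + 3.39*exp(w) - 1.76)^2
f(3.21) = 0.00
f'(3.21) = -0.00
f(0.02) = 0.68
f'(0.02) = -1.37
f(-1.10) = -6.50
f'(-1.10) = -25.53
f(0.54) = 0.26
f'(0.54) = -0.46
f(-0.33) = 1.50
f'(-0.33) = -3.94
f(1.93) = 0.02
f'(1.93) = -0.04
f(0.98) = 0.12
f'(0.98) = -0.21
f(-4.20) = -1.53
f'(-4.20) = -0.05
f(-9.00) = -1.49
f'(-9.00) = 0.00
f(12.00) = 0.00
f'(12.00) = 0.00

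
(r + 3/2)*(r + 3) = r^2 + 9*r/2 + 9/2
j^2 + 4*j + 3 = (j + 1)*(j + 3)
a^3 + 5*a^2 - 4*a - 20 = (a - 2)*(a + 2)*(a + 5)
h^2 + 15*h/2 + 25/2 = (h + 5/2)*(h + 5)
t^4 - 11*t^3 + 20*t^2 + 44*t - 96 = (t - 8)*(t - 3)*(t - 2)*(t + 2)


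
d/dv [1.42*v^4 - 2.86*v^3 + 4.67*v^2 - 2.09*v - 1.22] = 5.68*v^3 - 8.58*v^2 + 9.34*v - 2.09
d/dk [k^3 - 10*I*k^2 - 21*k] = 3*k^2 - 20*I*k - 21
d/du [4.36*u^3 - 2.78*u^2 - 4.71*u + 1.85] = 13.08*u^2 - 5.56*u - 4.71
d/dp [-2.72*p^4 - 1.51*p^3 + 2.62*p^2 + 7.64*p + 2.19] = -10.88*p^3 - 4.53*p^2 + 5.24*p + 7.64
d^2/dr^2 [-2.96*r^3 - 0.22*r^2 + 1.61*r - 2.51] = -17.76*r - 0.44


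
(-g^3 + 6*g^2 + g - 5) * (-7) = 7*g^3 - 42*g^2 - 7*g + 35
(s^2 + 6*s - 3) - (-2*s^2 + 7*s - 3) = 3*s^2 - s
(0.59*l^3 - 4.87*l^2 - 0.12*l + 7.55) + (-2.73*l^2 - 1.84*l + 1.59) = 0.59*l^3 - 7.6*l^2 - 1.96*l + 9.14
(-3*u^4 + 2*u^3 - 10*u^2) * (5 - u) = 3*u^5 - 17*u^4 + 20*u^3 - 50*u^2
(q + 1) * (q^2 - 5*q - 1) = q^3 - 4*q^2 - 6*q - 1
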